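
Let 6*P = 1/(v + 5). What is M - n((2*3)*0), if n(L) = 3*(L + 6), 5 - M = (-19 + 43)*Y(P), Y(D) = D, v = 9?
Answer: -93/7 ≈ -13.286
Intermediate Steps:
P = 1/84 (P = 1/(6*(9 + 5)) = (⅙)/14 = (⅙)*(1/14) = 1/84 ≈ 0.011905)
M = 33/7 (M = 5 - (-19 + 43)/84 = 5 - 24/84 = 5 - 1*2/7 = 5 - 2/7 = 33/7 ≈ 4.7143)
n(L) = 18 + 3*L (n(L) = 3*(6 + L) = 18 + 3*L)
M - n((2*3)*0) = 33/7 - (18 + 3*((2*3)*0)) = 33/7 - (18 + 3*(6*0)) = 33/7 - (18 + 3*0) = 33/7 - (18 + 0) = 33/7 - 1*18 = 33/7 - 18 = -93/7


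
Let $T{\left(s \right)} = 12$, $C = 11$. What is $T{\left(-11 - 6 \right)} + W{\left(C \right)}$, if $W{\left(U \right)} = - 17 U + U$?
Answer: $-164$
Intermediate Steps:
$W{\left(U \right)} = - 16 U$
$T{\left(-11 - 6 \right)} + W{\left(C \right)} = 12 - 176 = -164$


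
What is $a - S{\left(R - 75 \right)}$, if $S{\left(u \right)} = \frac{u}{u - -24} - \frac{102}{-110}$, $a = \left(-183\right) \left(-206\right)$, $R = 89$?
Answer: $\frac{39393056}{1045} \approx 37697.0$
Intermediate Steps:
$a = 37698$
$S{\left(u \right)} = \frac{51}{55} + \frac{u}{24 + u}$ ($S{\left(u \right)} = \frac{u}{u + 24} - - \frac{51}{55} = \frac{u}{24 + u} + \frac{51}{55} = \frac{51}{55} + \frac{u}{24 + u}$)
$a - S{\left(R - 75 \right)} = 37698 - \frac{2 \left(612 + 53 \left(89 - 75\right)\right)}{55 \left(24 + \left(89 - 75\right)\right)} = 37698 - \frac{2 \left(612 + 53 \cdot 14\right)}{55 \left(24 + 14\right)} = 37698 - \frac{2 \left(612 + 742\right)}{55 \cdot 38} = 37698 - \frac{2}{55} \cdot \frac{1}{38} \cdot 1354 = 37698 - \frac{1354}{1045} = \frac{39393056}{1045}$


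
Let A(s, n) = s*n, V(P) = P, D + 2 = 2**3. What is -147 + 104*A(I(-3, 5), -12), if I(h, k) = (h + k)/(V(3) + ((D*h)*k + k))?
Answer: -4779/41 ≈ -116.56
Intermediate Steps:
D = 6 (D = -2 + 2**3 = -2 + 8 = 6)
I(h, k) = (h + k)/(3 + k + 6*h*k) (I(h, k) = (h + k)/(3 + ((6*h)*k + k)) = (h + k)/(3 + (6*h*k + k)) = (h + k)/(3 + (k + 6*h*k)) = (h + k)/(3 + k + 6*h*k))
A(s, n) = n*s
-147 + 104*A(I(-3, 5), -12) = -147 + 104*(-12*(-3 + 5)/(3 + 5 + 6*(-3)*5)) = -147 + 104*(-12*2/(3 + 5 - 90)) = -147 + 104*(-12*2/(-82)) = -147 + 104*(-(-6)*2/41) = -147 + 104*(-12*(-1/41)) = -147 + 104*(12/41) = -147 + 1248/41 = -4779/41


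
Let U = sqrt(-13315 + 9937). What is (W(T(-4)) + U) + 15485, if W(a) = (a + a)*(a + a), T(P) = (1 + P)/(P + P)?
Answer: 247769/16 + I*sqrt(3378) ≈ 15486.0 + 58.121*I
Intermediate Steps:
U = I*sqrt(3378) (U = sqrt(-3378) = I*sqrt(3378) ≈ 58.121*I)
T(P) = (1 + P)/(2*P) (T(P) = (1 + P)/((2*P)) = (1 + P)*(1/(2*P)) = (1 + P)/(2*P))
W(a) = 4*a**2 (W(a) = (2*a)*(2*a) = 4*a**2)
(W(T(-4)) + U) + 15485 = (4*((1/2)*(1 - 4)/(-4))**2 + I*sqrt(3378)) + 15485 = (4*((1/2)*(-1/4)*(-3))**2 + I*sqrt(3378)) + 15485 = (4*(3/8)**2 + I*sqrt(3378)) + 15485 = (4*(9/64) + I*sqrt(3378)) + 15485 = (9/16 + I*sqrt(3378)) + 15485 = 247769/16 + I*sqrt(3378)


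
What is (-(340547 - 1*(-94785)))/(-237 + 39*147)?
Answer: -108833/1374 ≈ -79.209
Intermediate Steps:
(-(340547 - 1*(-94785)))/(-237 + 39*147) = (-(340547 + 94785))/(-237 + 5733) = -1*435332/5496 = -435332*1/5496 = -108833/1374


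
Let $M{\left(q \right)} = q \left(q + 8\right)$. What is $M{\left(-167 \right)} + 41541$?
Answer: $68094$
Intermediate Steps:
$M{\left(q \right)} = q \left(8 + q\right)$
$M{\left(-167 \right)} + 41541 = - 167 \left(8 - 167\right) + 41541 = \left(-167\right) \left(-159\right) + 41541 = 26553 + 41541 = 68094$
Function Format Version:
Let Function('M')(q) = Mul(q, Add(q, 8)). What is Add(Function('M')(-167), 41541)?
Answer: 68094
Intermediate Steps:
Function('M')(q) = Mul(q, Add(8, q))
Add(Function('M')(-167), 41541) = Add(Mul(-167, Add(8, -167)), 41541) = Add(Mul(-167, -159), 41541) = Add(26553, 41541) = 68094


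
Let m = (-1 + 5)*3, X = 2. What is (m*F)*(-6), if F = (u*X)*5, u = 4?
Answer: -2880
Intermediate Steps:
m = 12 (m = 4*3 = 12)
F = 40 (F = (4*2)*5 = 8*5 = 40)
(m*F)*(-6) = (12*40)*(-6) = 480*(-6) = -2880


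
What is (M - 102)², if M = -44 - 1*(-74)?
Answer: 5184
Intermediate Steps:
M = 30 (M = -44 + 74 = 30)
(M - 102)² = (30 - 102)² = (-72)² = 5184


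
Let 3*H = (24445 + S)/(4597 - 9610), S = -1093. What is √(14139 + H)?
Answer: √39475159811/1671 ≈ 118.90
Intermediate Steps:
H = -7784/5013 (H = ((24445 - 1093)/(4597 - 9610))/3 = (23352/(-5013))/3 = (23352*(-1/5013))/3 = (⅓)*(-7784/1671) = -7784/5013 ≈ -1.5528)
√(14139 + H) = √(14139 - 7784/5013) = √(70871023/5013) = √39475159811/1671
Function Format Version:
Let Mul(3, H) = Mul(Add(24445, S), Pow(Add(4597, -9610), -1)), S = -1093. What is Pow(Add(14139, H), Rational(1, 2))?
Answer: Mul(Rational(1, 1671), Pow(39475159811, Rational(1, 2))) ≈ 118.90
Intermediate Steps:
H = Rational(-7784, 5013) (H = Mul(Rational(1, 3), Mul(Add(24445, -1093), Pow(Add(4597, -9610), -1))) = Mul(Rational(1, 3), Mul(23352, Pow(-5013, -1))) = Mul(Rational(1, 3), Mul(23352, Rational(-1, 5013))) = Mul(Rational(1, 3), Rational(-7784, 1671)) = Rational(-7784, 5013) ≈ -1.5528)
Pow(Add(14139, H), Rational(1, 2)) = Pow(Add(14139, Rational(-7784, 5013)), Rational(1, 2)) = Pow(Rational(70871023, 5013), Rational(1, 2)) = Mul(Rational(1, 1671), Pow(39475159811, Rational(1, 2)))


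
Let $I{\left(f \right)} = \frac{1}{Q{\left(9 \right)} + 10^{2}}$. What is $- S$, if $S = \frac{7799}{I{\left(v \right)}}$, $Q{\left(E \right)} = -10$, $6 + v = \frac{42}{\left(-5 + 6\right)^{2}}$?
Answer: $-701910$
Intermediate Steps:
$v = 36$ ($v = -6 + \frac{42}{\left(-5 + 6\right)^{2}} = -6 + \frac{42}{1^{2}} = -6 + \frac{42}{1} = -6 + 42 \cdot 1 = -6 + 42 = 36$)
$I{\left(f \right)} = \frac{1}{90}$ ($I{\left(f \right)} = \frac{1}{-10 + 10^{2}} = \frac{1}{-10 + 100} = \frac{1}{90}$)
$S = 701910$ ($S = 7799 \frac{1}{\frac{1}{90}} = 7799 \cdot 90 = 701910$)
$- S = \left(-1\right) 701910 = -701910$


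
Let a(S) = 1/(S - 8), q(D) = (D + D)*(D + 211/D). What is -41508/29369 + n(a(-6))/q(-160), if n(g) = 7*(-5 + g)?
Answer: -4287537151/3032173036 ≈ -1.4140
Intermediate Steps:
q(D) = 2*D*(D + 211/D) (q(D) = (2*D)*(D + 211/D) = 2*D*(D + 211/D))
a(S) = 1/(-8 + S)
n(g) = -35 + 7*g
-41508/29369 + n(a(-6))/q(-160) = -41508/29369 + (-35 + 7/(-8 - 6))/(422 + 2*(-160)**2) = -41508*1/29369 + (-35 + 7/(-14))/(422 + 2*25600) = -41508/29369 + (-35 + 7*(-1/14))/(422 + 51200) = -41508/29369 + (-35 - 1/2)/51622 = -41508/29369 - 71/2*1/51622 = -41508/29369 - 71/103244 = -4287537151/3032173036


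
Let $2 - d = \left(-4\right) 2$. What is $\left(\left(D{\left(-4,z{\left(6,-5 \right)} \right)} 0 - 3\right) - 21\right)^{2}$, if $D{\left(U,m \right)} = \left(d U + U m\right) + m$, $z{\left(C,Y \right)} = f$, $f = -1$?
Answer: $576$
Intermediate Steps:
$z{\left(C,Y \right)} = -1$
$d = 10$ ($d = 2 - \left(-4\right) 2 = 2 - -8 = 2 + 8 = 10$)
$D{\left(U,m \right)} = m + 10 U + U m$ ($D{\left(U,m \right)} = \left(10 U + U m\right) + m = m + 10 U + U m$)
$\left(\left(D{\left(-4,z{\left(6,-5 \right)} \right)} 0 - 3\right) - 21\right)^{2} = \left(\left(\left(-1 + 10 \left(-4\right) - -4\right) 0 - 3\right) - 21\right)^{2} = \left(\left(\left(-1 - 40 + 4\right) 0 - 3\right) - 21\right)^{2} = \left(\left(\left(-37\right) 0 - 3\right) - 21\right)^{2} = \left(\left(0 - 3\right) - 21\right)^{2} = \left(-3 - 21\right)^{2} = \left(-24\right)^{2} = 576$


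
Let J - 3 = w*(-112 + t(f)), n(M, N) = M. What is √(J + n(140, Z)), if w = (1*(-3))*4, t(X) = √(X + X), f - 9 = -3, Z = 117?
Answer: √(1487 - 24*√3) ≈ 38.019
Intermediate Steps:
f = 6 (f = 9 - 3 = 6)
t(X) = √2*√X (t(X) = √(2*X) = √2*√X)
w = -12 (w = -3*4 = -12)
J = 1347 - 24*√3 (J = 3 - 12*(-112 + √2*√6) = 3 - 12*(-112 + 2*√3) = 3 + (1344 - 24*√3) = 1347 - 24*√3 ≈ 1305.4)
√(J + n(140, Z)) = √((1347 - 24*√3) + 140) = √(1487 - 24*√3)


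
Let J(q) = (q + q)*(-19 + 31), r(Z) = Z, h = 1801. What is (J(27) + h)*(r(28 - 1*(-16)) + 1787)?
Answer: 4484119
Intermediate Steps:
J(q) = 24*q (J(q) = (2*q)*12 = 24*q)
(J(27) + h)*(r(28 - 1*(-16)) + 1787) = (24*27 + 1801)*((28 - 1*(-16)) + 1787) = (648 + 1801)*((28 + 16) + 1787) = 2449*(44 + 1787) = 2449*1831 = 4484119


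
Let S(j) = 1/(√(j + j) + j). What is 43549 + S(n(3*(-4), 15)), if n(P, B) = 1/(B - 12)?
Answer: 217742/5 + 3*√6/5 ≈ 43550.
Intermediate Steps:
n(P, B) = 1/(-12 + B)
S(j) = 1/(j + √2*√j) (S(j) = 1/(√(2*j) + j) = 1/(√2*√j + j) = 1/(j + √2*√j))
43549 + S(n(3*(-4), 15)) = 43549 + 1/(1/(-12 + 15) + √2*√(1/(-12 + 15))) = 43549 + 1/(1/3 + √2*√(1/3)) = 43549 + 1/(⅓ + √2*√(⅓)) = 43549 + 1/(⅓ + √2*(√3/3)) = 43549 + 1/(⅓ + √6/3)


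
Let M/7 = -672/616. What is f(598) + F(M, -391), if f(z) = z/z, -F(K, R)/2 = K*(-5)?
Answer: -829/11 ≈ -75.364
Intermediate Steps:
M = -84/11 (M = 7*(-672/616) = 7*(-672*1/616) = 7*(-12/11) = -84/11 ≈ -7.6364)
F(K, R) = 10*K (F(K, R) = -2*K*(-5) = -(-10)*K = 10*K)
f(z) = 1
f(598) + F(M, -391) = 1 + 10*(-84/11) = 1 - 840/11 = -829/11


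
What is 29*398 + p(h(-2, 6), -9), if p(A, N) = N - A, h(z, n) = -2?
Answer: 11535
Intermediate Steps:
29*398 + p(h(-2, 6), -9) = 29*398 + (-9 - 1*(-2)) = 11542 + (-9 + 2) = 11542 - 7 = 11535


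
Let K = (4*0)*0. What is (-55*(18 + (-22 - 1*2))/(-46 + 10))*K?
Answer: 0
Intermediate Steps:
K = 0 (K = 0*0 = 0)
(-55*(18 + (-22 - 1*2))/(-46 + 10))*K = -55*(18 + (-22 - 1*2))/(-46 + 10)*0 = -55*(18 + (-22 - 2))/(-36)*0 = -55*(18 - 24)*(-1)/36*0 = -(-330)*(-1)/36*0 = -55*1/6*0 = -55/6*0 = 0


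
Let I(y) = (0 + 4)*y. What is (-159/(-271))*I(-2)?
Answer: -1272/271 ≈ -4.6937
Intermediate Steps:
I(y) = 4*y
(-159/(-271))*I(-2) = (-159/(-271))*(4*(-2)) = -159*(-1/271)*(-8) = (159/271)*(-8) = -1272/271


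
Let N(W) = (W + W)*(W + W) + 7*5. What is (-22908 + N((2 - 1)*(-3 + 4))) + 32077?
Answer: 9208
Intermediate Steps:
N(W) = 35 + 4*W² (N(W) = (2*W)*(2*W) + 35 = 4*W² + 35 = 35 + 4*W²)
(-22908 + N((2 - 1)*(-3 + 4))) + 32077 = (-22908 + (35 + 4*((2 - 1)*(-3 + 4))²)) + 32077 = (-22908 + (35 + 4*(1*1)²)) + 32077 = (-22908 + (35 + 4*1²)) + 32077 = (-22908 + (35 + 4*1)) + 32077 = (-22908 + (35 + 4)) + 32077 = (-22908 + 39) + 32077 = -22869 + 32077 = 9208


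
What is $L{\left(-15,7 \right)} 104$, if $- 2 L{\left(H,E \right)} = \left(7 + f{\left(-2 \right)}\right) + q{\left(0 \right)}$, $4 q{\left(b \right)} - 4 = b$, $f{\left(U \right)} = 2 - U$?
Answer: $-624$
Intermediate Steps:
$q{\left(b \right)} = 1 + \frac{b}{4}$
$L{\left(H,E \right)} = -6$ ($L{\left(H,E \right)} = - \frac{\left(7 + \left(2 - -2\right)\right) + \left(1 + \frac{1}{4} \cdot 0\right)}{2} = - \frac{\left(7 + \left(2 + 2\right)\right) + \left(1 + 0\right)}{2} = - \frac{\left(7 + 4\right) + 1}{2} = - \frac{11 + 1}{2} = \left(- \frac{1}{2}\right) 12 = -6$)
$L{\left(-15,7 \right)} 104 = \left(-6\right) 104 = -624$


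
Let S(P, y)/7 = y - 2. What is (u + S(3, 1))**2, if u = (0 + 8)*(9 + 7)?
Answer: 14641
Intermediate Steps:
S(P, y) = -14 + 7*y (S(P, y) = 7*(y - 2) = 7*(-2 + y) = -14 + 7*y)
u = 128 (u = 8*16 = 128)
(u + S(3, 1))**2 = (128 + (-14 + 7*1))**2 = (128 + (-14 + 7))**2 = (128 - 7)**2 = 121**2 = 14641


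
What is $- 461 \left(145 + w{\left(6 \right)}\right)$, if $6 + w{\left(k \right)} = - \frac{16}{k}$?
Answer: $- \frac{188549}{3} \approx -62850.0$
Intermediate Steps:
$w{\left(k \right)} = -6 - \frac{16}{k}$
$- 461 \left(145 + w{\left(6 \right)}\right) = - 461 \left(145 - \left(6 + \frac{16}{6}\right)\right) = - 461 \left(145 - \frac{26}{3}\right) = \left(-461\right) \frac{409}{3} = - \frac{188549}{3}$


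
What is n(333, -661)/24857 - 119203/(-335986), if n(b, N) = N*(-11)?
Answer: 772283311/1193086286 ≈ 0.64730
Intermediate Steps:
n(b, N) = -11*N
n(333, -661)/24857 - 119203/(-335986) = -11*(-661)/24857 - 119203/(-335986) = 7271*(1/24857) - 119203*(-1/335986) = 7271/24857 + 17029/47998 = 772283311/1193086286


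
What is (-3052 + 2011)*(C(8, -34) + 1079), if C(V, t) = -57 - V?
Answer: -1055574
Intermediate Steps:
(-3052 + 2011)*(C(8, -34) + 1079) = (-3052 + 2011)*((-57 - 1*8) + 1079) = -1041*((-57 - 8) + 1079) = -1041*(-65 + 1079) = -1041*1014 = -1055574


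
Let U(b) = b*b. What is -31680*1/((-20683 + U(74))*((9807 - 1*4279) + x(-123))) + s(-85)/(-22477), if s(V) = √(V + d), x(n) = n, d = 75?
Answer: 2112/5479589 - I*√10/22477 ≈ 0.00038543 - 0.00014069*I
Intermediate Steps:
U(b) = b²
s(V) = √(75 + V) (s(V) = √(V + 75) = √(75 + V))
-31680*1/((-20683 + U(74))*((9807 - 1*4279) + x(-123))) + s(-85)/(-22477) = -31680*1/((-20683 + 74²)*((9807 - 1*4279) - 123)) + √(75 - 85)/(-22477) = -31680*1/((-20683 + 5476)*((9807 - 4279) - 123)) + √(-10)*(-1/22477) = -31680*(-1/(15207*(5528 - 123))) + (I*√10)*(-1/22477) = -31680/(5405*(-15207)) - I*√10/22477 = -31680/(-82193835) - I*√10/22477 = -31680*(-1/82193835) - I*√10/22477 = 2112/5479589 - I*√10/22477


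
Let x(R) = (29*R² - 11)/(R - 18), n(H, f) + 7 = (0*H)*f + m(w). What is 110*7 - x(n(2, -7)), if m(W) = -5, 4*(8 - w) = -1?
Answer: 5453/6 ≈ 908.83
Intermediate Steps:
w = 33/4 (w = 8 - ¼*(-1) = 8 + ¼ = 33/4 ≈ 8.2500)
n(H, f) = -12 (n(H, f) = -7 + ((0*H)*f - 5) = -7 + (0*f - 5) = -7 + (0 - 5) = -7 - 5 = -12)
x(R) = (-11 + 29*R²)/(-18 + R)
110*7 - x(n(2, -7)) = 110*7 - (-11 + 29*(-12)²)/(-18 - 12) = 770 - (-11 + 29*144)/(-30) = 770 - (-1)*(-11 + 4176)/30 = 770 - (-1)*4165/30 = 770 - 1*(-833/6) = 770 + 833/6 = 5453/6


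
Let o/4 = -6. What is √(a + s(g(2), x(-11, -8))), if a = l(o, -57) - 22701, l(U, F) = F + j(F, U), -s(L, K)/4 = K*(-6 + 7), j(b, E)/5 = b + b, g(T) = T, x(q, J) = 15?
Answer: 2*I*√5847 ≈ 152.93*I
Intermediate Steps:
o = -24 (o = 4*(-6) = -24)
j(b, E) = 10*b (j(b, E) = 5*(b + b) = 5*(2*b) = 10*b)
s(L, K) = -4*K (s(L, K) = -4*K*(-6 + 7) = -4*K)
l(U, F) = 11*F (l(U, F) = F + 10*F = 11*F)
a = -23328 (a = 11*(-57) - 22701 = -627 - 22701 = -23328)
√(a + s(g(2), x(-11, -8))) = √(-23328 - 4*15) = √(-23328 - 60) = √(-23388) = 2*I*√5847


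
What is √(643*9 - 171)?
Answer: 12*√39 ≈ 74.940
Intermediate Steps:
√(643*9 - 171) = √(5787 - 171) = √5616 = 12*√39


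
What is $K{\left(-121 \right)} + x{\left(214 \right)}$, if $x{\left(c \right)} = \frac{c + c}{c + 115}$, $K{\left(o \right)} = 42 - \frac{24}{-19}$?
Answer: $\frac{278570}{6251} \approx 44.564$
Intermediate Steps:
$K{\left(o \right)} = \frac{822}{19}$ ($K{\left(o \right)} = 42 - - \frac{24}{19} = 42 + \frac{24}{19} = \frac{822}{19}$)
$x{\left(c \right)} = \frac{2 c}{115 + c}$
$K{\left(-121 \right)} + x{\left(214 \right)} = \frac{822}{19} + 2 \cdot 214 \frac{1}{115 + 214} = \frac{822}{19} + 2 \cdot 214 \cdot \frac{1}{329} = \frac{822}{19} + \frac{428}{329} = \frac{278570}{6251}$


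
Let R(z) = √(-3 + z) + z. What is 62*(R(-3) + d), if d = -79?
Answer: -5084 + 62*I*√6 ≈ -5084.0 + 151.87*I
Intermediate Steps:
R(z) = z + √(-3 + z)
62*(R(-3) + d) = 62*((-3 + √(-3 - 3)) - 79) = 62*((-3 + √(-6)) - 79) = 62*((-3 + I*√6) - 79) = 62*(-82 + I*√6) = -5084 + 62*I*√6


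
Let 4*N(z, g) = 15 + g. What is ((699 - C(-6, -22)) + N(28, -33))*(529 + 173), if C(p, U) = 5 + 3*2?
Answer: 479817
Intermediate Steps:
C(p, U) = 11 (C(p, U) = 5 + 6 = 11)
N(z, g) = 15/4 + g/4 (N(z, g) = (15 + g)/4 = 15/4 + g/4)
((699 - C(-6, -22)) + N(28, -33))*(529 + 173) = ((699 - 1*11) + (15/4 + (1/4)*(-33)))*(529 + 173) = ((699 - 11) + (15/4 - 33/4))*702 = (688 - 9/2)*702 = (1367/2)*702 = 479817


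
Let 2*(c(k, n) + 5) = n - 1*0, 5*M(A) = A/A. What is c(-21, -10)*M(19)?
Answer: -2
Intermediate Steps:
M(A) = ⅕ (M(A) = (A/A)/5 = (⅕)*1 = ⅕)
c(k, n) = -5 + n/2 (c(k, n) = -5 + (n - 1*0)/2 = -5 + (n + 0)/2 = -5 + n/2)
c(-21, -10)*M(19) = (-5 + (½)*(-10))*(⅕) = (-5 - 5)*(⅕) = -10*⅕ = -2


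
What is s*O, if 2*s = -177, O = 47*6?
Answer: -24957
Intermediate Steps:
O = 282
s = -177/2 (s = (1/2)*(-177) = -177/2 ≈ -88.500)
s*O = -177/2*282 = -24957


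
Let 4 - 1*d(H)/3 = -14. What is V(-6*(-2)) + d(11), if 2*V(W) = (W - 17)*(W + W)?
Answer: -6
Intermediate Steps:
d(H) = 54 (d(H) = 12 - 3*(-14) = 12 + 42 = 54)
V(W) = W*(-17 + W) (V(W) = ((W - 17)*(W + W))/2 = ((-17 + W)*(2*W))/2 = (2*W*(-17 + W))/2 = W*(-17 + W))
V(-6*(-2)) + d(11) = (-6*(-2))*(-17 - 6*(-2)) + 54 = 12*(-17 + 12) + 54 = 12*(-5) + 54 = -60 + 54 = -6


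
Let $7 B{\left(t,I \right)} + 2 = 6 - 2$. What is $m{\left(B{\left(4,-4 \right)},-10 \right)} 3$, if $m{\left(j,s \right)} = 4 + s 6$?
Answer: $-168$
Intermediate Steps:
$B{\left(t,I \right)} = \frac{2}{7}$ ($B{\left(t,I \right)} = - \frac{2}{7} + \frac{6 - 2}{7} = - \frac{2}{7} + \frac{1}{7} \cdot 4 = - \frac{2}{7} + \frac{4}{7} = \frac{2}{7}$)
$m{\left(j,s \right)} = 4 + 6 s$
$m{\left(B{\left(4,-4 \right)},-10 \right)} 3 = \left(4 + 6 \left(-10\right)\right) 3 = \left(4 - 60\right) 3 = \left(-56\right) 3 = -168$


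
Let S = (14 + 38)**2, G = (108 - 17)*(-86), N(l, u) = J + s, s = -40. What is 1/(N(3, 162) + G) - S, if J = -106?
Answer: -21556289/7972 ≈ -2704.0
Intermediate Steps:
N(l, u) = -146 (N(l, u) = -106 - 40 = -146)
G = -7826 (G = 91*(-86) = -7826)
S = 2704 (S = 52**2 = 2704)
1/(N(3, 162) + G) - S = 1/(-146 - 7826) - 1*2704 = 1/(-7972) - 2704 = -1/7972 - 2704 = -21556289/7972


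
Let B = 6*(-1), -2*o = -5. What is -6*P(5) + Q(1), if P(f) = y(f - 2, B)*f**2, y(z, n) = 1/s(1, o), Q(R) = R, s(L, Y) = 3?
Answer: -49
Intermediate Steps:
o = 5/2 (o = -1/2*(-5) = 5/2 ≈ 2.5000)
B = -6
y(z, n) = 1/3
P(f) = f**2/3
-6*P(5) + Q(1) = -2*5**2 + 1 = -2*25 + 1 = -6*25/3 + 1 = -50 + 1 = -49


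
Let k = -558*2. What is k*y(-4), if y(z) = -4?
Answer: 4464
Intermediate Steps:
k = -1116
k*y(-4) = -1116*(-4) = 4464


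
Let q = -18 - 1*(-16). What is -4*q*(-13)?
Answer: -104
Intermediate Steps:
q = -2 (q = -18 + 16 = -2)
-4*q*(-13) = -4*(-2)*(-13) = 8*(-13) = -104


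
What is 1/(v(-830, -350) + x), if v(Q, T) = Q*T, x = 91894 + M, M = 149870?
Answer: 1/532264 ≈ 1.8788e-6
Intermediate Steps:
x = 241764 (x = 91894 + 149870 = 241764)
1/(v(-830, -350) + x) = 1/(-830*(-350) + 241764) = 1/(290500 + 241764) = 1/532264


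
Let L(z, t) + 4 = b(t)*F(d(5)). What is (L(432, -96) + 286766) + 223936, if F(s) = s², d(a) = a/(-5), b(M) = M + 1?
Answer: 510603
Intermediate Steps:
b(M) = 1 + M
d(a) = -a/5 (d(a) = a*(-⅕) = -a/5)
L(z, t) = -3 + t (L(z, t) = -4 + (1 + t)*(-⅕*5)² = -4 + (1 + t)*(-1)² = -4 + (1 + t)*1 = -4 + (1 + t) = -3 + t)
(L(432, -96) + 286766) + 223936 = ((-3 - 96) + 286766) + 223936 = (-99 + 286766) + 223936 = 286667 + 223936 = 510603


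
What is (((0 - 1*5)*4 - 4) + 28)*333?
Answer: 1332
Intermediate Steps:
(((0 - 1*5)*4 - 4) + 28)*333 = (((0 - 5)*4 - 4) + 28)*333 = ((-5*4 - 4) + 28)*333 = ((-20 - 4) + 28)*333 = (-24 + 28)*333 = 4*333 = 1332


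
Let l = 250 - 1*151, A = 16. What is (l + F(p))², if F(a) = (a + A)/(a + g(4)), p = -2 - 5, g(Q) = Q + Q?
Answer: 11664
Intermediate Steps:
g(Q) = 2*Q
p = -7
l = 99 (l = 250 - 151 = 99)
F(a) = (16 + a)/(8 + a) (F(a) = (a + 16)/(a + 2*4) = (16 + a)/(a + 8) = (16 + a)/(8 + a))
(l + F(p))² = (99 + (16 - 7)/(8 - 7))² = (99 + 9/1)² = (99 + 1*9)² = (99 + 9)² = 108² = 11664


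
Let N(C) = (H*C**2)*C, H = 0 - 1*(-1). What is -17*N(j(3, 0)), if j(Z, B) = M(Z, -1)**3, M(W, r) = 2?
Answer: -8704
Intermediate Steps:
H = 1 (H = 0 + 1 = 1)
j(Z, B) = 8 (j(Z, B) = 2**3 = 8)
N(C) = C**3 (N(C) = (1*C**2)*C = C**2*C = C**3)
-17*N(j(3, 0)) = -17*8**3 = -17*512 = -8704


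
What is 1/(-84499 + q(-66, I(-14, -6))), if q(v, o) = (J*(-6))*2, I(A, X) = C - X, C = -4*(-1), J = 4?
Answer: -1/84547 ≈ -1.1828e-5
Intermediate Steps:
C = 4
I(A, X) = 4 - X
q(v, o) = -48 (q(v, o) = (4*(-6))*2 = -24*2 = -48)
1/(-84499 + q(-66, I(-14, -6))) = 1/(-84499 - 48) = 1/(-84547) = -1/84547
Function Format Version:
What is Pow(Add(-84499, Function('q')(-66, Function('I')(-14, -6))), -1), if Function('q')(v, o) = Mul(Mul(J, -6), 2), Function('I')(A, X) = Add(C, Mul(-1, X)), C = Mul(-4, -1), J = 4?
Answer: Rational(-1, 84547) ≈ -1.1828e-5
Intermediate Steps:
C = 4
Function('I')(A, X) = Add(4, Mul(-1, X))
Function('q')(v, o) = -48 (Function('q')(v, o) = Mul(Mul(4, -6), 2) = Mul(-24, 2) = -48)
Pow(Add(-84499, Function('q')(-66, Function('I')(-14, -6))), -1) = Pow(Add(-84499, -48), -1) = Pow(-84547, -1) = Rational(-1, 84547)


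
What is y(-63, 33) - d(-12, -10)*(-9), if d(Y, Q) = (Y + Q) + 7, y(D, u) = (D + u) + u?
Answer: -132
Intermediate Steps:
y(D, u) = D + 2*u
d(Y, Q) = 7 + Q + Y (d(Y, Q) = (Q + Y) + 7 = 7 + Q + Y)
y(-63, 33) - d(-12, -10)*(-9) = (-63 + 2*33) - (7 - 10 - 12)*(-9) = (-63 + 66) - (-15)*(-9) = 3 - 1*135 = 3 - 135 = -132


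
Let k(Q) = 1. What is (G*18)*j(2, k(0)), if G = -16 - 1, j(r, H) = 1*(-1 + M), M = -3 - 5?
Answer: 2754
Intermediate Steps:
M = -8
j(r, H) = -9 (j(r, H) = 1*(-1 - 8) = 1*(-9) = -9)
G = -17
(G*18)*j(2, k(0)) = -17*18*(-9) = -306*(-9) = 2754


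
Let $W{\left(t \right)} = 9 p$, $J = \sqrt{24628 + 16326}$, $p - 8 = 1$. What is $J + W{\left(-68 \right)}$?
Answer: $81 + \sqrt{40954} \approx 283.37$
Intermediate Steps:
$p = 9$ ($p = 8 + 1 = 9$)
$J = \sqrt{40954} \approx 202.37$
$W{\left(t \right)} = 81$ ($W{\left(t \right)} = 9 \cdot 9 = 81$)
$J + W{\left(-68 \right)} = \sqrt{40954} + 81 = 81 + \sqrt{40954}$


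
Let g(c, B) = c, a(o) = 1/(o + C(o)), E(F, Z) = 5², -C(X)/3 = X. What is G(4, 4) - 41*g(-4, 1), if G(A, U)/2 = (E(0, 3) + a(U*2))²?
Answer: 180193/128 ≈ 1407.8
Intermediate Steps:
C(X) = -3*X
E(F, Z) = 25
a(o) = -1/(2*o) (a(o) = 1/(o - 3*o) = 1/(-2*o) = -1/(2*o))
G(A, U) = 2*(25 - 1/(4*U))² (G(A, U) = 2*(25 - 1/(2*U)/2)² = 2*(25 - 1/(4*U))²)
G(4, 4) - 41*g(-4, 1) = (⅛)*(-1 + 100*4)²/4² - 41*(-4) = (⅛)*(1/16)*(-1 + 400)² + 164 = (⅛)*(1/16)*399² + 164 = (⅛)*(1/16)*159201 + 164 = 159201/128 + 164 = 180193/128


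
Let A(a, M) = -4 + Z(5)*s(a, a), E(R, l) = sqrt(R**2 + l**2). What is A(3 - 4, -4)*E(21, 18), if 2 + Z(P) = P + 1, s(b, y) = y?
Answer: -24*sqrt(85) ≈ -221.27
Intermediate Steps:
Z(P) = -1 + P (Z(P) = -2 + (P + 1) = -2 + (1 + P) = -1 + P)
A(a, M) = -4 + 4*a (A(a, M) = -4 + (-1 + 5)*a = -4 + 4*a)
A(3 - 4, -4)*E(21, 18) = (-4 + 4*(3 - 4))*sqrt(21**2 + 18**2) = (-4 + 4*(-1))*sqrt(441 + 324) = (-4 - 4)*sqrt(765) = -24*sqrt(85)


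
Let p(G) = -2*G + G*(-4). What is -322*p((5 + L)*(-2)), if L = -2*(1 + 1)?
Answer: -3864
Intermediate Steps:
L = -4 (L = -2*2 = -4)
p(G) = -6*G (p(G) = -2*G - 4*G = -6*G)
-322*p((5 + L)*(-2)) = -(-1932)*(5 - 4)*(-2) = -(-1932)*1*(-2) = -(-1932)*(-2) = -322*12 = -3864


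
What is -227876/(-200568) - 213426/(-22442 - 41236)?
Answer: 2388213079/532157046 ≈ 4.4878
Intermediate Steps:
-227876/(-200568) - 213426/(-22442 - 41236) = -227876*(-1/200568) - 213426/(-63678) = 56969/50142 - 213426*(-1/63678) = 56969/50142 + 35571/10613 = 2388213079/532157046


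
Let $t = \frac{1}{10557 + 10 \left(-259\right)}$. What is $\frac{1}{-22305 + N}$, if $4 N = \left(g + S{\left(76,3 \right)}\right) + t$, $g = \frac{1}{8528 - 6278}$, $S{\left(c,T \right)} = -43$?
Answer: $- \frac{71703000}{1600106212033} \approx -4.4811 \cdot 10^{-5}$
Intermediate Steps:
$g = \frac{1}{2250} \approx 0.00044444$
$t = \frac{1}{7967}$ ($t = \frac{1}{10557 - 2590} = \frac{1}{7967} \approx 0.00012552$)
$N = - \frac{770797033}{71703000}$ ($N = \frac{\left(\frac{1}{2250} - 43\right) + \frac{1}{7967}}{4} = \frac{- \frac{96749}{2250} + \frac{1}{7967}}{4} = \frac{1}{4} \left(- \frac{770797033}{17925750}\right) = - \frac{770797033}{71703000} \approx -10.75$)
$\frac{1}{-22305 + N} = \frac{1}{-22305 - \frac{770797033}{71703000}} = \frac{1}{- \frac{1600106212033}{71703000}} = - \frac{71703000}{1600106212033}$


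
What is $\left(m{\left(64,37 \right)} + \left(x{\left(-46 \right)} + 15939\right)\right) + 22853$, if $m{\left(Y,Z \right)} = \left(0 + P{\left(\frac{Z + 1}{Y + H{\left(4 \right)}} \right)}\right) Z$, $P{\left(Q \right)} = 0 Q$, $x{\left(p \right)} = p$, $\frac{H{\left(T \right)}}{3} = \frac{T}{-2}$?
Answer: $38746$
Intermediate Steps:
$H{\left(T \right)} = - \frac{3 T}{2}$ ($H{\left(T \right)} = 3 \frac{T}{-2} = 3 T \left(- \frac{1}{2}\right) = 3 \left(- \frac{T}{2}\right) = - \frac{3 T}{2}$)
$P{\left(Q \right)} = 0$
$m{\left(Y,Z \right)} = 0$ ($m{\left(Y,Z \right)} = \left(0 + 0\right) Z = 0 Z = 0$)
$\left(m{\left(64,37 \right)} + \left(x{\left(-46 \right)} + 15939\right)\right) + 22853 = \left(0 + \left(-46 + 15939\right)\right) + 22853 = \left(0 + 15893\right) + 22853 = 15893 + 22853 = 38746$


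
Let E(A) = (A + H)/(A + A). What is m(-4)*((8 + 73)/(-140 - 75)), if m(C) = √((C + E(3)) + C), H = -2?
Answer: -27*I*√282/430 ≈ -1.0544*I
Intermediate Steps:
E(A) = (-2 + A)/(2*A) (E(A) = (A - 2)/(A + A) = (-2 + A)/((2*A)) = (-2 + A)*(1/(2*A)) = (-2 + A)/(2*A))
m(C) = √(⅙ + 2*C) (m(C) = √((C + (½)*(-2 + 3)/3) + C) = √((C + (½)*(⅓)*1) + C) = √((C + ⅙) + C) = √((⅙ + C) + C) = √(⅙ + 2*C))
m(-4)*((8 + 73)/(-140 - 75)) = (√(6 + 72*(-4))/6)*((8 + 73)/(-140 - 75)) = (√(6 - 288)/6)*(81/(-215)) = (√(-282)/6)*(81*(-1/215)) = ((I*√282)/6)*(-81/215) = (I*√282/6)*(-81/215) = -27*I*√282/430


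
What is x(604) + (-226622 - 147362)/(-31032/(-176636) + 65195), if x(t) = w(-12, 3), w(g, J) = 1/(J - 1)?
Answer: -30150565149/5757907526 ≈ -5.2364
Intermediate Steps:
w(g, J) = 1/(-1 + J)
x(t) = 1/2 (x(t) = 1/(-1 + 3) = 1/2)
x(604) + (-226622 - 147362)/(-31032/(-176636) + 65195) = 1/2 + (-226622 - 147362)/(-31032/(-176636) + 65195) = 1/2 - 373984/(-31032*(-1/176636) + 65195) = 1/2 - 373984/(7758/44159 + 65195) = 1/2 - 373984/2878953763/44159 = 1/2 - 373984*44159/2878953763 = 1/2 - 16514759456/2878953763 = -30150565149/5757907526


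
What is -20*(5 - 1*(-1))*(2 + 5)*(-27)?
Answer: 22680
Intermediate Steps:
-20*(5 - 1*(-1))*(2 + 5)*(-27) = -20*(5 + 1)*7*(-27) = -120*7*(-27) = -20*42*(-27) = -840*(-27) = 22680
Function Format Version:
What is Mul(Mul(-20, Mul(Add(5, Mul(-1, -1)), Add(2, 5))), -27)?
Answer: 22680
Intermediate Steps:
Mul(Mul(-20, Mul(Add(5, Mul(-1, -1)), Add(2, 5))), -27) = Mul(Mul(-20, Mul(Add(5, 1), 7)), -27) = Mul(Mul(-20, Mul(6, 7)), -27) = Mul(Mul(-20, 42), -27) = Mul(-840, -27) = 22680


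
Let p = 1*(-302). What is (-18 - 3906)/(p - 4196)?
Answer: 1962/2249 ≈ 0.87239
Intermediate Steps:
p = -302
(-18 - 3906)/(p - 4196) = (-18 - 3906)/(-302 - 4196) = -3924/(-4498) = -3924*(-1/4498) = 1962/2249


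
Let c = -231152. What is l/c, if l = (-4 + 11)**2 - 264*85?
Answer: 22391/231152 ≈ 0.096867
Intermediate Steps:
l = -22391 (l = 7**2 - 22440 = 49 - 22440 = -22391)
l/c = -22391/(-231152) = -22391*(-1/231152) = 22391/231152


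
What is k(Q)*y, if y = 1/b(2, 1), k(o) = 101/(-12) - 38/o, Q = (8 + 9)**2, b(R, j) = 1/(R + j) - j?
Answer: 29645/2312 ≈ 12.822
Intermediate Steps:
Q = 289 (Q = 17**2 = 289)
k(o) = -101/12 - 38/o (k(o) = 101*(-1/12) - 38/o = -101/12 - 38/o)
y = -3/2 (y = 1/((1 - 1*1**2 - 1*2*1)/(2 + 1)) = 1/((1 - 1*1 - 2)/3) = 1/((1 - 1 - 2)/3) = 1/((1/3)*(-2)) = 1/(-2/3) = -3/2 ≈ -1.5000)
k(Q)*y = (-101/12 - 38/289)*(-3/2) = -29645/3468*(-3/2) = 29645/2312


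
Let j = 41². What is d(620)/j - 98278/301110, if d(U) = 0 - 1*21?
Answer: -85764314/253082955 ≈ -0.33888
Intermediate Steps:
d(U) = -21 (d(U) = 0 - 21 = -21)
j = 1681
d(620)/j - 98278/301110 = -21/1681 - 98278/301110 = -21*1/1681 - 98278*1/301110 = -21/1681 - 49139/150555 = -85764314/253082955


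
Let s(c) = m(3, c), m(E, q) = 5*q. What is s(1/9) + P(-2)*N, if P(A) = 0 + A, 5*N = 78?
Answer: -1379/45 ≈ -30.644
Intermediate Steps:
N = 78/5 (N = (1/5)*78 = 78/5 ≈ 15.600)
P(A) = A
s(c) = 5*c
s(1/9) + P(-2)*N = 5/9 - 2*78/5 = 5*(1/9) - 156/5 = 5/9 - 156/5 = -1379/45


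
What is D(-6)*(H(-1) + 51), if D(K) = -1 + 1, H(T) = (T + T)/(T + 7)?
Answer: 0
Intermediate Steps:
H(T) = 2*T/(7 + T) (H(T) = (2*T)/(7 + T) = 2*T/(7 + T))
D(K) = 0
D(-6)*(H(-1) + 51) = 0*(2*(-1)/(7 - 1) + 51) = 0*(2*(-1)/6 + 51) = 0*(2*(-1)*(⅙) + 51) = 0*(-⅓ + 51) = 0*(152/3) = 0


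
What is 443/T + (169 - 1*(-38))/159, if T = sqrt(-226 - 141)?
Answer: 69/53 - 443*I*sqrt(367)/367 ≈ 1.3019 - 23.124*I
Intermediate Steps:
T = I*sqrt(367) (T = sqrt(-367) = I*sqrt(367) ≈ 19.157*I)
443/T + (169 - 1*(-38))/159 = 443/((I*sqrt(367))) + (169 - 1*(-38))/159 = 443*(-I*sqrt(367)/367) + (169 + 38)*(1/159) = -443*I*sqrt(367)/367 + 207*(1/159) = -443*I*sqrt(367)/367 + 69/53 = 69/53 - 443*I*sqrt(367)/367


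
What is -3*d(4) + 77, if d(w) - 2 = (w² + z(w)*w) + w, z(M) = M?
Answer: -37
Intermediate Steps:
d(w) = 2 + w + 2*w² (d(w) = 2 + ((w² + w*w) + w) = 2 + ((w² + w²) + w) = 2 + (2*w² + w) = 2 + (w + 2*w²) = 2 + w + 2*w²)
-3*d(4) + 77 = -3*(2 + 4 + 2*4²) + 77 = -3*(2 + 4 + 2*16) + 77 = -3*(2 + 4 + 32) + 77 = -3*38 + 77 = -114 + 77 = -37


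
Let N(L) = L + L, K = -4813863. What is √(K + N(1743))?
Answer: I*√4810377 ≈ 2193.3*I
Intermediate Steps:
N(L) = 2*L
√(K + N(1743)) = √(-4813863 + 2*1743) = √(-4813863 + 3486) = √(-4810377) = I*√4810377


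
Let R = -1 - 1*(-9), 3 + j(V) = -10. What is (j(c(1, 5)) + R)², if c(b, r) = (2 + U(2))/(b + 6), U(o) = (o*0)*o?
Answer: 25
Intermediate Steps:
U(o) = 0 (U(o) = 0*o = 0)
c(b, r) = 2/(6 + b) (c(b, r) = (2 + 0)/(b + 6) = 2/(6 + b))
j(V) = -13 (j(V) = -3 - 10 = -13)
R = 8 (R = -1 + 9 = 8)
(j(c(1, 5)) + R)² = (-13 + 8)² = (-5)² = 25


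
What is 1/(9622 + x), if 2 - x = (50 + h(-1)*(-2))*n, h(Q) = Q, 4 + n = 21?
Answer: 1/8740 ≈ 0.00011442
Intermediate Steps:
n = 17 (n = -4 + 21 = 17)
x = -882 (x = 2 - (50 - 1*(-2))*17 = 2 - (50 + 2)*17 = 2 - 52*17 = 2 - 1*884 = 2 - 884 = -882)
1/(9622 + x) = 1/(9622 - 882) = 1/8740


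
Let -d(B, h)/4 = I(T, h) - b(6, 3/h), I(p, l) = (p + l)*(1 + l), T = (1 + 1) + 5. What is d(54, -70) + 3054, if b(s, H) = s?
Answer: -14310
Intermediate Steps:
T = 7 (T = 2 + 5 = 7)
I(p, l) = (1 + l)*(l + p) (I(p, l) = (l + p)*(1 + l) = (1 + l)*(l + p))
d(B, h) = -4 - 32*h - 4*h**2 (d(B, h) = -4*((h + 7 + h**2 + h*7) - 1*6) = -4*((h + 7 + h**2 + 7*h) - 6) = -4*((7 + h**2 + 8*h) - 6) = -4*(1 + h**2 + 8*h) = -4 - 32*h - 4*h**2)
d(54, -70) + 3054 = (-4 - 32*(-70) - 4*(-70)**2) + 3054 = (-4 + 2240 - 4*4900) + 3054 = (-4 + 2240 - 19600) + 3054 = -17364 + 3054 = -14310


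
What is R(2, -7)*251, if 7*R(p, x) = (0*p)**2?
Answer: 0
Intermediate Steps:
R(p, x) = 0 (R(p, x) = (0*p)**2/7 = (1/7)*0**2 = (1/7)*0 = 0)
R(2, -7)*251 = 0*251 = 0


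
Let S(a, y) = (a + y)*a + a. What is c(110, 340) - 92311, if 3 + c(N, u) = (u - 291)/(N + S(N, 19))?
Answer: -1330244691/14410 ≈ -92314.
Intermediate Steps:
S(a, y) = a + a*(a + y) (S(a, y) = a*(a + y) + a = a + a*(a + y))
c(N, u) = -3 + (-291 + u)/(N + N*(20 + N)) (c(N, u) = -3 + (u - 291)/(N + N*(1 + N + 19)) = -3 + (-291 + u)/(N + N*(20 + N)))
c(110, 340) - 92311 = (-291 + 340 - 63*110 - 3*110**2)/(110*(21 + 110)) - 92311 = (1/110)*(-291 + 340 - 6930 - 3*12100)/131 - 92311 = (1/110)*(1/131)*(-291 + 340 - 6930 - 36300) - 92311 = (1/110)*(1/131)*(-43181) - 92311 = -43181/14410 - 92311 = -1330244691/14410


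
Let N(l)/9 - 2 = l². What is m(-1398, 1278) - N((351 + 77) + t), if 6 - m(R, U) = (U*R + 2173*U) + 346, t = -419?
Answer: -991537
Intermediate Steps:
m(R, U) = -340 - 2173*U - R*U (m(R, U) = 6 - ((U*R + 2173*U) + 346) = 6 - ((R*U + 2173*U) + 346) = 6 - ((2173*U + R*U) + 346) = 6 - (346 + 2173*U + R*U) = 6 + (-346 - 2173*U - R*U) = -340 - 2173*U - R*U)
N(l) = 18 + 9*l²
m(-1398, 1278) - N((351 + 77) + t) = (-340 - 2173*1278 - 1*(-1398)*1278) - (18 + 9*((351 + 77) - 419)²) = (-340 - 2777094 + 1786644) - (18 + 9*(428 - 419)²) = -990790 - (18 + 9*9²) = -990790 - (18 + 9*81) = -990790 - (18 + 729) = -990790 - 1*747 = -990790 - 747 = -991537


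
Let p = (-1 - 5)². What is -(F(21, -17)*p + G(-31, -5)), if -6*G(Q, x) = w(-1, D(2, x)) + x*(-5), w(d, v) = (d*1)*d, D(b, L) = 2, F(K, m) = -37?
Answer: 4009/3 ≈ 1336.3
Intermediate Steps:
w(d, v) = d² (w(d, v) = d*d = d²)
p = 36 (p = (-6)² = 36)
G(Q, x) = -⅙ + 5*x/6 (G(Q, x) = -((-1)² + x*(-5))/6 = -(1 - 5*x)/6 = -⅙ + 5*x/6)
-(F(21, -17)*p + G(-31, -5)) = -(-37*36 + (-⅙ + (⅚)*(-5))) = -(-1332 + (-⅙ - 25/6)) = -(-1332 - 13/3) = -1*(-4009/3) = 4009/3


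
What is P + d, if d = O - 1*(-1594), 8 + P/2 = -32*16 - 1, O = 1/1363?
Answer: 752377/1363 ≈ 552.00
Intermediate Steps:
O = 1/1363 ≈ 0.00073368
P = -1042 (P = -16 + 2*(-32*16 - 1) = -16 + 2*(-512 - 1) = -16 + 2*(-513) = -16 - 1026 = -1042)
d = 2172623/1363 (d = 1/1363 - 1*(-1594) = 1/1363 + 1594 = 2172623/1363 ≈ 1594.0)
P + d = -1042 + 2172623/1363 = 752377/1363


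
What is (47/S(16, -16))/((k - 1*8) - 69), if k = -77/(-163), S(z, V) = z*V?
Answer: 7661/3193344 ≈ 0.0023991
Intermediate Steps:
S(z, V) = V*z
k = 77/163 (k = -77*(-1/163) = 77/163 ≈ 0.47239)
(47/S(16, -16))/((k - 1*8) - 69) = (47/((-16*16)))/((77/163 - 1*8) - 69) = (47/(-256))/((77/163 - 8) - 69) = (47*(-1/256))/(-1227/163 - 69) = -47/(256*(-12474/163)) = -47/256*(-163/12474) = 7661/3193344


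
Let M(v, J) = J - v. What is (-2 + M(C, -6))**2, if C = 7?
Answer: 225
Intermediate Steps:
(-2 + M(C, -6))**2 = (-2 + (-6 - 1*7))**2 = (-2 + (-6 - 7))**2 = (-2 - 13)**2 = (-15)**2 = 225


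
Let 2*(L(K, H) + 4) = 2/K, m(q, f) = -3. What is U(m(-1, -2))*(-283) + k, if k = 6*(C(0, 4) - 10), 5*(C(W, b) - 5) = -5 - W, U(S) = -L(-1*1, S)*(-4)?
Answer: 5624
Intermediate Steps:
L(K, H) = -4 + 1/K (L(K, H) = -4 + (2/K)/2 = -4 + 1/K)
U(S) = -20 (U(S) = -(-4 + 1/(-1*1))*(-4) = -(-4 + 1/(-1))*(-4) = -(-4 - 1)*(-4) = -1*(-5)*(-4) = 5*(-4) = -20)
C(W, b) = 4 - W/5 (C(W, b) = 5 + (-5 - W)/5 = 5 + (-1 - W/5) = 4 - W/5)
k = -36 (k = 6*((4 - 1/5*0) - 10) = 6*((4 + 0) - 10) = 6*(4 - 10) = 6*(-6) = -36)
U(m(-1, -2))*(-283) + k = -20*(-283) - 36 = 5660 - 36 = 5624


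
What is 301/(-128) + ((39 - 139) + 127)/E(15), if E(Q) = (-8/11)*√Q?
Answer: -301/128 - 99*√15/40 ≈ -11.937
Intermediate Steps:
E(Q) = -8*√Q/11 (E(Q) = (-8*1/11)*√Q = -8*√Q/11)
301/(-128) + ((39 - 139) + 127)/E(15) = 301/(-128) + ((39 - 139) + 127)/((-8*√15/11)) = 301*(-1/128) + (-100 + 127)*(-11*√15/120) = -301/128 + 27*(-11*√15/120) = -301/128 - 99*√15/40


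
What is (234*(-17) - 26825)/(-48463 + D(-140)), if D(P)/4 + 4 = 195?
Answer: 30803/47699 ≈ 0.64578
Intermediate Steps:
D(P) = 764 (D(P) = -16 + 4*195 = -16 + 780 = 764)
(234*(-17) - 26825)/(-48463 + D(-140)) = (234*(-17) - 26825)/(-48463 + 764) = (-3978 - 26825)/(-47699) = -30803*(-1/47699) = 30803/47699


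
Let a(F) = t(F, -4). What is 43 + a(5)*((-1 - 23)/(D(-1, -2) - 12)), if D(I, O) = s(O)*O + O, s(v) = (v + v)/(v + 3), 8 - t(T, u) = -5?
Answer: 95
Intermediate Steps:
t(T, u) = 13 (t(T, u) = 8 - 1*(-5) = 8 + 5 = 13)
s(v) = 2*v/(3 + v) (s(v) = (2*v)/(3 + v) = 2*v/(3 + v))
a(F) = 13
D(I, O) = O + 2*O²/(3 + O) (D(I, O) = (2*O/(3 + O))*O + O = 2*O²/(3 + O) + O = O + 2*O²/(3 + O))
43 + a(5)*((-1 - 23)/(D(-1, -2) - 12)) = 43 + 13*((-1 - 23)/(3*(-2)*(1 - 2)/(3 - 2) - 12)) = 43 + 13*(-24/(3*(-2)*(-1)/1 - 12)) = 43 + 13*(-24/(3*(-2)*1*(-1) - 12)) = 43 + 13*(-24/(6 - 12)) = 43 + 13*(-24/(-6)) = 43 + 13*(-24*(-⅙)) = 43 + 13*4 = 43 + 52 = 95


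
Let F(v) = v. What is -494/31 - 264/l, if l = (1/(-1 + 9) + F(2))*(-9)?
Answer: -3370/1581 ≈ -2.1316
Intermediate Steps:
l = -153/8 (l = (1/(-1 + 9) + 2)*(-9) = (1/8 + 2)*(-9) = (⅛ + 2)*(-9) = (17/8)*(-9) = -153/8 ≈ -19.125)
-494/31 - 264/l = -494/31 - 264/(-153/8) = -494*1/31 - 264*(-8/153) = -494/31 + 704/51 = -3370/1581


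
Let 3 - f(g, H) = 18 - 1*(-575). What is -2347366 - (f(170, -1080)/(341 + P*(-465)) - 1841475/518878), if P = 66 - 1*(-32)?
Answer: -1777054326596127/757043002 ≈ -2.3474e+6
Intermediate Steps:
f(g, H) = -590 (f(g, H) = 3 - (18 - 1*(-575)) = 3 - (18 + 575) = 3 - 1*593 = 3 - 593 = -590)
P = 98 (P = 66 + 32 = 98)
-2347366 - (f(170, -1080)/(341 + P*(-465)) - 1841475/518878) = -2347366 - (-590/(341 + 98*(-465)) - 1841475/518878) = -2347366 - (-590/(341 - 45570) - 1841475*1/518878) = -2347366 - (-590/(-45229) - 1841475/518878) = -2347366 - (-590*(-1/45229) - 1841475/518878) = -2347366 - (590/45229 - 1841475/518878) = -2347366 - 1*(-2676836605/757043002) = -2347366 + 2676836605/757043002 = -1777054326596127/757043002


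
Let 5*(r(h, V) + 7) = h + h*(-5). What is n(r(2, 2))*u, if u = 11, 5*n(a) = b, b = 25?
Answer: 55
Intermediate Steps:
r(h, V) = -7 - 4*h/5 (r(h, V) = -7 + (h + h*(-5))/5 = -7 + (h - 5*h)/5 = -7 + (-4*h)/5 = -7 - 4*h/5)
n(a) = 5 (n(a) = (⅕)*25 = 5)
n(r(2, 2))*u = 5*11 = 55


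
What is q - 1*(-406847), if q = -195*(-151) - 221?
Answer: 436071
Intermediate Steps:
q = 29224 (q = 29445 - 221 = 29224)
q - 1*(-406847) = 29224 - 1*(-406847) = 29224 + 406847 = 436071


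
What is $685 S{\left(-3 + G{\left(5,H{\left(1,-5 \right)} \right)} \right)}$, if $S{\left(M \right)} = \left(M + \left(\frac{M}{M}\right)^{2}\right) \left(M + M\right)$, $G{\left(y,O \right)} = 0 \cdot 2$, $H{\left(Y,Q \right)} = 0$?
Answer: $8220$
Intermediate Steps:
$G{\left(y,O \right)} = 0$
$S{\left(M \right)} = 2 M \left(1 + M\right)$ ($S{\left(M \right)} = \left(M + 1^{2}\right) 2 M = \left(M + 1\right) 2 M = \left(1 + M\right) 2 M = 2 M \left(1 + M\right)$)
$685 S{\left(-3 + G{\left(5,H{\left(1,-5 \right)} \right)} \right)} = 685 \cdot 2 \left(-3 + 0\right) \left(1 + \left(-3 + 0\right)\right) = 685 \cdot 2 \left(-3\right) \left(1 - 3\right) = 685 \cdot 2 \left(-3\right) \left(-2\right) = 685 \cdot 12 = 8220$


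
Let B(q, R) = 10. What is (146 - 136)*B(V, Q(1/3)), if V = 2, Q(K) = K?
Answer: 100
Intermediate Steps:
(146 - 136)*B(V, Q(1/3)) = (146 - 136)*10 = 10*10 = 100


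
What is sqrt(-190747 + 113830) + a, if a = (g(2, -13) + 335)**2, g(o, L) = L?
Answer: 103684 + I*sqrt(76917) ≈ 1.0368e+5 + 277.34*I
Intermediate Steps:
a = 103684 (a = (-13 + 335)**2 = 322**2 = 103684)
sqrt(-190747 + 113830) + a = sqrt(-190747 + 113830) + 103684 = sqrt(-76917) + 103684 = I*sqrt(76917) + 103684 = 103684 + I*sqrt(76917)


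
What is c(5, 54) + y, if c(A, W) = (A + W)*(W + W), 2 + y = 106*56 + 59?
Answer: 12365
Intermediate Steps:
y = 5993 (y = -2 + (106*56 + 59) = -2 + (5936 + 59) = -2 + 5995 = 5993)
c(A, W) = 2*W*(A + W) (c(A, W) = (A + W)*(2*W) = 2*W*(A + W))
c(5, 54) + y = 2*54*(5 + 54) + 5993 = 2*54*59 + 5993 = 6372 + 5993 = 12365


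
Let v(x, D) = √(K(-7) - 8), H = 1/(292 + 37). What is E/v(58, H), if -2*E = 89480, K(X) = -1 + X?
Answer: 11185*I ≈ 11185.0*I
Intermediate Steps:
H = 1/329 ≈ 0.0030395
E = -44740 (E = -½*89480 = -44740)
v(x, D) = 4*I (v(x, D) = √((-1 - 7) - 8) = √(-8 - 8) = √(-16) = 4*I)
E/v(58, H) = -44740*(-I/4) = -(-11185)*I = 11185*I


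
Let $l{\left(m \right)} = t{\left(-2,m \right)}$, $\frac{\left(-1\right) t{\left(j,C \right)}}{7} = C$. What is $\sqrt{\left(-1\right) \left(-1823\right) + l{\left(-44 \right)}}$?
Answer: $\sqrt{2131} \approx 46.163$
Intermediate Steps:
$t{\left(j,C \right)} = - 7 C$
$l{\left(m \right)} = - 7 m$
$\sqrt{\left(-1\right) \left(-1823\right) + l{\left(-44 \right)}} = \sqrt{\left(-1\right) \left(-1823\right) - -308} = \sqrt{1823 + 308} = \sqrt{2131}$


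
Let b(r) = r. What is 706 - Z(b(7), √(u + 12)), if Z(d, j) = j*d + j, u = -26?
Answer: 706 - 8*I*√14 ≈ 706.0 - 29.933*I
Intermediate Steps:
Z(d, j) = j + d*j (Z(d, j) = d*j + j = j + d*j)
706 - Z(b(7), √(u + 12)) = 706 - √(-26 + 12)*(1 + 7) = 706 - √(-14)*8 = 706 - I*√14*8 = 706 - 8*I*√14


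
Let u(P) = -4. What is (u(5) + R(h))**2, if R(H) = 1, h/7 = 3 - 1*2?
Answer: 9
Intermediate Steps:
h = 7 (h = 7*(3 - 1*2) = 7*(3 - 2) = 7*1 = 7)
(u(5) + R(h))**2 = (-4 + 1)**2 = (-3)**2 = 9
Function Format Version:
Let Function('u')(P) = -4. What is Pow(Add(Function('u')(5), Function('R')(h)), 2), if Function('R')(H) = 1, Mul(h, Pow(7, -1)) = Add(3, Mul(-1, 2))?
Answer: 9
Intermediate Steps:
h = 7 (h = Mul(7, Add(3, Mul(-1, 2))) = Mul(7, Add(3, -2)) = Mul(7, 1) = 7)
Pow(Add(Function('u')(5), Function('R')(h)), 2) = Pow(Add(-4, 1), 2) = Pow(-3, 2) = 9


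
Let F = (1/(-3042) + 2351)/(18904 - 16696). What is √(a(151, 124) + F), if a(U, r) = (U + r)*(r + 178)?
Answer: √38490413281329/21528 ≈ 288.19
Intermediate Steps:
F = 7151741/6716736 (F = (-1/3042 + 2351)/2208 = (7151741/3042)*(1/2208) = 7151741/6716736 ≈ 1.0648)
a(U, r) = (178 + r)*(U + r) (a(U, r) = (U + r)*(178 + r) = (178 + r)*(U + r))
√(a(151, 124) + F) = √((124² + 178*151 + 178*124 + 151*124) + 7151741/6716736) = √((15376 + 26878 + 22072 + 18724) + 7151741/6716736) = √(83050 + 7151741/6716736) = √(557832076541/6716736) = √38490413281329/21528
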